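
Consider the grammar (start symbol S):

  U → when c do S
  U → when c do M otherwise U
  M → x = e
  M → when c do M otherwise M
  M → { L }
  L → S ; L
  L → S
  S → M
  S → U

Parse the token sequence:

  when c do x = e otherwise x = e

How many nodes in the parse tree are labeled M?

[S [M when c do [M x = e] otherwise [M x = e]]]

3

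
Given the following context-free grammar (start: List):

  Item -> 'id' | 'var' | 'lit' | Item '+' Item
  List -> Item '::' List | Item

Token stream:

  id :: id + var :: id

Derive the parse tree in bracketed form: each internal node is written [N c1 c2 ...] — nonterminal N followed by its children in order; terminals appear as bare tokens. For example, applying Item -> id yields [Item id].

[List [Item id] :: [List [Item [Item id] + [Item var]] :: [List [Item id]]]]

List
Item :: List
id :: List
id :: Item :: List
id :: Item + Item :: List
id :: id + Item :: List
id :: id + var :: List
id :: id + var :: Item
id :: id + var :: id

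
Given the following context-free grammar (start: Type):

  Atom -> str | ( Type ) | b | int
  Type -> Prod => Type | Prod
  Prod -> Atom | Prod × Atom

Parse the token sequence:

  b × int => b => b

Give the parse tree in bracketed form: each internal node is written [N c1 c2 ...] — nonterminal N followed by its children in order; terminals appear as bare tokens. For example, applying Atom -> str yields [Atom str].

[Type [Prod [Prod [Atom b]] × [Atom int]] => [Type [Prod [Atom b]] => [Type [Prod [Atom b]]]]]

Type
Prod => Type
Prod × Atom => Type
Atom × Atom => Type
b × Atom => Type
b × int => Type
b × int => Prod => Type
b × int => Atom => Type
b × int => b => Type
b × int => b => Prod
b × int => b => Atom
b × int => b => b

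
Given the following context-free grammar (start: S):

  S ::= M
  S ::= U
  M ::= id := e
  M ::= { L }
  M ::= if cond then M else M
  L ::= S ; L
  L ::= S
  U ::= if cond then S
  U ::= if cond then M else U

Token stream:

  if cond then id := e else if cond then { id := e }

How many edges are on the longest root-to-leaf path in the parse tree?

[S [U if cond then [M id := e] else [U if cond then [S [M { [L [S [M id := e]]] }]]]]]

8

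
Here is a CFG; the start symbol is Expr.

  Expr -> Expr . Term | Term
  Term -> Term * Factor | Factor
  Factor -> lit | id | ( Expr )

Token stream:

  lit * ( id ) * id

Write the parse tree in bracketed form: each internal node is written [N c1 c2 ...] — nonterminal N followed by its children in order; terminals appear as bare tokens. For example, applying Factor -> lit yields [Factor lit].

[Expr [Term [Term [Term [Factor lit]] * [Factor ( [Expr [Term [Factor id]]] )]] * [Factor id]]]

Expr
Term
Term * Factor
Term * Factor * Factor
Factor * Factor * Factor
lit * Factor * Factor
lit * ( Expr ) * Factor
lit * ( Term ) * Factor
lit * ( Factor ) * Factor
lit * ( id ) * Factor
lit * ( id ) * id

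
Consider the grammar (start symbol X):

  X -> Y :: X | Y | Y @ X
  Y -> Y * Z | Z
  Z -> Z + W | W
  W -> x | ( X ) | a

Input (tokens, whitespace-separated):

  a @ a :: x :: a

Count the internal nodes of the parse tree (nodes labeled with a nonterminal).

[X [Y [Z [W a]]] @ [X [Y [Z [W a]]] :: [X [Y [Z [W x]]] :: [X [Y [Z [W a]]]]]]]

16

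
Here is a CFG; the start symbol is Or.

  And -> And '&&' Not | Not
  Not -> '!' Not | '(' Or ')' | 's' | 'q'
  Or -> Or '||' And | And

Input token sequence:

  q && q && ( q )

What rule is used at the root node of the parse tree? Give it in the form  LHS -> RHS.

[Or [And [And [And [Not q]] && [Not q]] && [Not ( [Or [And [Not q]]] )]]]

Or -> And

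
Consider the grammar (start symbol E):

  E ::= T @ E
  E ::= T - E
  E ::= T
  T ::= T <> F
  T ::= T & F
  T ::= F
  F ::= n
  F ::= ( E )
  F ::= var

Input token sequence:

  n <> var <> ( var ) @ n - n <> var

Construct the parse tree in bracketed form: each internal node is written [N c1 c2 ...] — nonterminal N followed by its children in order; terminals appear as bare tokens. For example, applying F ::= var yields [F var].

E
T @ E
T <> F @ E
T <> F <> F @ E
F <> F <> F @ E
n <> F <> F @ E
n <> var <> F @ E
n <> var <> ( E ) @ E
n <> var <> ( T ) @ E
n <> var <> ( F ) @ E
n <> var <> ( var ) @ E
n <> var <> ( var ) @ T - E
n <> var <> ( var ) @ F - E
n <> var <> ( var ) @ n - E
n <> var <> ( var ) @ n - T
n <> var <> ( var ) @ n - T <> F
n <> var <> ( var ) @ n - F <> F
n <> var <> ( var ) @ n - n <> F
n <> var <> ( var ) @ n - n <> var

[E [T [T [T [F n]] <> [F var]] <> [F ( [E [T [F var]]] )]] @ [E [T [F n]] - [E [T [T [F n]] <> [F var]]]]]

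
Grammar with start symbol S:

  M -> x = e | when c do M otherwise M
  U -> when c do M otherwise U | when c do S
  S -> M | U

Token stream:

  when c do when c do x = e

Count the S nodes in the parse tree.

[S [U when c do [S [U when c do [S [M x = e]]]]]]

3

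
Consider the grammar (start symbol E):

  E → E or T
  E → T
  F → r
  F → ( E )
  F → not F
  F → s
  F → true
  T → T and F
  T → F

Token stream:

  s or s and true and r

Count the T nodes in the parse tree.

[E [E [T [F s]]] or [T [T [T [F s]] and [F true]] and [F r]]]

4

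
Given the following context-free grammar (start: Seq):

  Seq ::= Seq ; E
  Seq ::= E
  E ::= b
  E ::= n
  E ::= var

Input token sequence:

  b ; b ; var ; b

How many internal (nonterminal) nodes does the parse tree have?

[Seq [Seq [Seq [Seq [E b]] ; [E b]] ; [E var]] ; [E b]]

8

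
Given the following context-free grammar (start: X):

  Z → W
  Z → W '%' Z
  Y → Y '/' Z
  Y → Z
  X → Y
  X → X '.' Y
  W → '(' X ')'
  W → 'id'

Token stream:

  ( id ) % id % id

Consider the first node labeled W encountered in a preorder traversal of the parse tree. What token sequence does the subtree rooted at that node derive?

[X [Y [Z [W ( [X [Y [Z [W id]]]] )] % [Z [W id] % [Z [W id]]]]]]

( id )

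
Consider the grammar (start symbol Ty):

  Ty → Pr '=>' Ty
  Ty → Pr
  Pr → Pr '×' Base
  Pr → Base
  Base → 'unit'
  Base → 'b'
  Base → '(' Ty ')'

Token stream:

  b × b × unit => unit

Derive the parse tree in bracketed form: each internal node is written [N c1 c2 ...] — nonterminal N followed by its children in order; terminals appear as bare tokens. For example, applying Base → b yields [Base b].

[Ty [Pr [Pr [Pr [Base b]] × [Base b]] × [Base unit]] => [Ty [Pr [Base unit]]]]

Ty
Pr => Ty
Pr × Base => Ty
Pr × Base × Base => Ty
Base × Base × Base => Ty
b × Base × Base => Ty
b × b × Base => Ty
b × b × unit => Ty
b × b × unit => Pr
b × b × unit => Base
b × b × unit => unit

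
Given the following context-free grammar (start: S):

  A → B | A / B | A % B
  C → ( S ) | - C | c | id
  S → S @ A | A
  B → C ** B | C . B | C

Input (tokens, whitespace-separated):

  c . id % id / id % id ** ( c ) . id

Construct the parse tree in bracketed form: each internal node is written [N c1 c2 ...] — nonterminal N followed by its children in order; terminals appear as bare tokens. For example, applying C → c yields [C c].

S
A
A % B
A / B % B
A % B / B % B
B % B / B % B
C . B % B / B % B
c . B % B / B % B
c . C % B / B % B
c . id % B / B % B
c . id % C / B % B
c . id % id / B % B
c . id % id / C % B
c . id % id / id % B
c . id % id / id % C ** B
c . id % id / id % id ** B
c . id % id / id % id ** C . B
c . id % id / id % id ** ( S ) . B
c . id % id / id % id ** ( A ) . B
c . id % id / id % id ** ( B ) . B
c . id % id / id % id ** ( C ) . B
c . id % id / id % id ** ( c ) . B
c . id % id / id % id ** ( c ) . C
c . id % id / id % id ** ( c ) . id

[S [A [A [A [A [B [C c] . [B [C id]]]] % [B [C id]]] / [B [C id]]] % [B [C id] ** [B [C ( [S [A [B [C c]]]] )] . [B [C id]]]]]]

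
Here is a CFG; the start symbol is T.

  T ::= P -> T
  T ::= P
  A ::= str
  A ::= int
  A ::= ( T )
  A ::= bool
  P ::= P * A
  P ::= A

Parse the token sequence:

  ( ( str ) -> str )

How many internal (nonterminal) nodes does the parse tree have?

[T [P [A ( [T [P [A ( [T [P [A str]]] )]] -> [T [P [A str]]]] )]]]

12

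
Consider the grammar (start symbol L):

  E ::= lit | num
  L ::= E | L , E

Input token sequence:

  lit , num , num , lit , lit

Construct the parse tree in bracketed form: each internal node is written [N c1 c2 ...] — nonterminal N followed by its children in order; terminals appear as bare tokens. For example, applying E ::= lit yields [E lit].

L
L , E
L , E , E
L , E , E , E
L , E , E , E , E
E , E , E , E , E
lit , E , E , E , E
lit , num , E , E , E
lit , num , num , E , E
lit , num , num , lit , E
lit , num , num , lit , lit

[L [L [L [L [L [E lit]] , [E num]] , [E num]] , [E lit]] , [E lit]]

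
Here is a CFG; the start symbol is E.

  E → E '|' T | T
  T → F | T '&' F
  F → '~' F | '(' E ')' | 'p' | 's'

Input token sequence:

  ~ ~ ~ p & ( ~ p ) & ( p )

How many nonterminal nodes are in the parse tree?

[E [T [T [T [F ~ [F ~ [F ~ [F p]]]]] & [F ( [E [T [F ~ [F p]]]] )]] & [F ( [E [T [F p]]] )]]]

17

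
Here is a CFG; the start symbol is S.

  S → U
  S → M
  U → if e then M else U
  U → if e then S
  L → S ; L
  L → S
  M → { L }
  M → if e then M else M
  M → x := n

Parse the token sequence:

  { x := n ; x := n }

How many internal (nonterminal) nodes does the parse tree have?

8

[S [M { [L [S [M x := n]] ; [L [S [M x := n]]]] }]]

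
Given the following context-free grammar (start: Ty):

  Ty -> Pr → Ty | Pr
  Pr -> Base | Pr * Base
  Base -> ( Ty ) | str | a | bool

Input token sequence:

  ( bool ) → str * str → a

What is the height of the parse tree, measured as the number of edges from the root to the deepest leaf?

6

[Ty [Pr [Base ( [Ty [Pr [Base bool]]] )]] → [Ty [Pr [Pr [Base str]] * [Base str]] → [Ty [Pr [Base a]]]]]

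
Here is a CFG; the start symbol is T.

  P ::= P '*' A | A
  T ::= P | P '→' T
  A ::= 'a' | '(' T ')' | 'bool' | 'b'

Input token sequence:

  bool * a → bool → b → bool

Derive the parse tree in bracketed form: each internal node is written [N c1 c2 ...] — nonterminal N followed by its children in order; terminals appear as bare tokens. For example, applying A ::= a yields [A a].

T
P → T
P * A → T
A * A → T
bool * A → T
bool * a → T
bool * a → P → T
bool * a → A → T
bool * a → bool → T
bool * a → bool → P → T
bool * a → bool → A → T
bool * a → bool → b → T
bool * a → bool → b → P
bool * a → bool → b → A
bool * a → bool → b → bool

[T [P [P [A bool]] * [A a]] → [T [P [A bool]] → [T [P [A b]] → [T [P [A bool]]]]]]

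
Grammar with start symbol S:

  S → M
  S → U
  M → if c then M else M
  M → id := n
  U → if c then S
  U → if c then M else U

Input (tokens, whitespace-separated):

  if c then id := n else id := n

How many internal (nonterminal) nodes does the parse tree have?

[S [M if c then [M id := n] else [M id := n]]]

4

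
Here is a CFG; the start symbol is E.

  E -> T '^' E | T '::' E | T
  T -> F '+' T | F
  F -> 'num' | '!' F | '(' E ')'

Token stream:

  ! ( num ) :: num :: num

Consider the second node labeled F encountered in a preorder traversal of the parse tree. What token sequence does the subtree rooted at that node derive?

( num )

[E [T [F ! [F ( [E [T [F num]]] )]]] :: [E [T [F num]] :: [E [T [F num]]]]]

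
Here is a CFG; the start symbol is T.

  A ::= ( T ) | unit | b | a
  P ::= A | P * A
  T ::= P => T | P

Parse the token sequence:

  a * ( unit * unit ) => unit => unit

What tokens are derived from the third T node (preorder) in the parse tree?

[T [P [P [A a]] * [A ( [T [P [P [A unit]] * [A unit]]] )]] => [T [P [A unit]] => [T [P [A unit]]]]]

unit => unit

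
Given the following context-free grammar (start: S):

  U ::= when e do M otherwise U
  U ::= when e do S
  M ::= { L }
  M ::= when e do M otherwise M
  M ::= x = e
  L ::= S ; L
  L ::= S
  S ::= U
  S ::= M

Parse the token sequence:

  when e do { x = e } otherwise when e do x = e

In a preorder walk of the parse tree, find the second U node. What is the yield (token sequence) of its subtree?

when e do x = e

[S [U when e do [M { [L [S [M x = e]]] }] otherwise [U when e do [S [M x = e]]]]]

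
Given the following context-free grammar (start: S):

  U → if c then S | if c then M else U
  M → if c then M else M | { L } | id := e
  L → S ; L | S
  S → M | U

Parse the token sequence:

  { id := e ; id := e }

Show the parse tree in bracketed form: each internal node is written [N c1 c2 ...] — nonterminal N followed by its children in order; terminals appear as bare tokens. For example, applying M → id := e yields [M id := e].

S
M
{ L }
{ S ; L }
{ M ; L }
{ id := e ; L }
{ id := e ; S }
{ id := e ; M }
{ id := e ; id := e }

[S [M { [L [S [M id := e]] ; [L [S [M id := e]]]] }]]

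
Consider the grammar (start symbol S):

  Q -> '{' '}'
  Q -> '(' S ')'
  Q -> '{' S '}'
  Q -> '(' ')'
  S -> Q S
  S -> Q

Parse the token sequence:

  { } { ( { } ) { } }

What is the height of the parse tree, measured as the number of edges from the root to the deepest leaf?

[S [Q { }] [S [Q { [S [Q ( [S [Q { }]] )] [S [Q { }]]] }]]]

7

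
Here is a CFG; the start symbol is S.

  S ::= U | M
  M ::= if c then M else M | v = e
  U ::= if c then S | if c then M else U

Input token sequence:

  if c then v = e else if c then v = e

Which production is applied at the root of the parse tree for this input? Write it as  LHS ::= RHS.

S ::= U

[S [U if c then [M v = e] else [U if c then [S [M v = e]]]]]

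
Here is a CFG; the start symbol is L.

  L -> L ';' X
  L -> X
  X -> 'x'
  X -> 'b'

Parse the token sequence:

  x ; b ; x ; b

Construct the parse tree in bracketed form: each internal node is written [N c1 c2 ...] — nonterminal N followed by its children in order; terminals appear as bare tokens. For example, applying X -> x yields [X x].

[L [L [L [L [X x]] ; [X b]] ; [X x]] ; [X b]]

L
L ; X
L ; X ; X
L ; X ; X ; X
X ; X ; X ; X
x ; X ; X ; X
x ; b ; X ; X
x ; b ; x ; X
x ; b ; x ; b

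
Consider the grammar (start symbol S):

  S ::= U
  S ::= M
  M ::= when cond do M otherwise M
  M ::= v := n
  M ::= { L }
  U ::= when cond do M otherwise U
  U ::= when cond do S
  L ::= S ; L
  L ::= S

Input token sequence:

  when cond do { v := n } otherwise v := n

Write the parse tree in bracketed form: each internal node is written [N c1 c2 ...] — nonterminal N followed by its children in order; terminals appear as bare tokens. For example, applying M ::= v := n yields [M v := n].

S
M
when cond do M otherwise M
when cond do { L } otherwise M
when cond do { S } otherwise M
when cond do { M } otherwise M
when cond do { v := n } otherwise M
when cond do { v := n } otherwise v := n

[S [M when cond do [M { [L [S [M v := n]]] }] otherwise [M v := n]]]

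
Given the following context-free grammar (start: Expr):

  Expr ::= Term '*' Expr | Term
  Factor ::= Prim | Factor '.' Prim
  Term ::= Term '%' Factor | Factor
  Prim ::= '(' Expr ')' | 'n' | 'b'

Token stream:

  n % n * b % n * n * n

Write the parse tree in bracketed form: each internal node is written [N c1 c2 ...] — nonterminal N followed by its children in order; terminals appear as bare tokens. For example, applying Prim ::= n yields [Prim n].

[Expr [Term [Term [Factor [Prim n]]] % [Factor [Prim n]]] * [Expr [Term [Term [Factor [Prim b]]] % [Factor [Prim n]]] * [Expr [Term [Factor [Prim n]]] * [Expr [Term [Factor [Prim n]]]]]]]

Expr
Term * Expr
Term % Factor * Expr
Factor % Factor * Expr
Prim % Factor * Expr
n % Factor * Expr
n % Prim * Expr
n % n * Expr
n % n * Term * Expr
n % n * Term % Factor * Expr
n % n * Factor % Factor * Expr
n % n * Prim % Factor * Expr
n % n * b % Factor * Expr
n % n * b % Prim * Expr
n % n * b % n * Expr
n % n * b % n * Term * Expr
n % n * b % n * Factor * Expr
n % n * b % n * Prim * Expr
n % n * b % n * n * Expr
n % n * b % n * n * Term
n % n * b % n * n * Factor
n % n * b % n * n * Prim
n % n * b % n * n * n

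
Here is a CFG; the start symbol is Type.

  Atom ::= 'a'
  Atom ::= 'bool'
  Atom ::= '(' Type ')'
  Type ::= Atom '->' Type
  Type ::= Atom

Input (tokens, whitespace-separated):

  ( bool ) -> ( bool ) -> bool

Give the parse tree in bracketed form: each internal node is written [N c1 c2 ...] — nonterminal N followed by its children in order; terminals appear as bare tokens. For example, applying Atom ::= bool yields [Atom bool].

Type
Atom -> Type
( Type ) -> Type
( Atom ) -> Type
( bool ) -> Type
( bool ) -> Atom -> Type
( bool ) -> ( Type ) -> Type
( bool ) -> ( Atom ) -> Type
( bool ) -> ( bool ) -> Type
( bool ) -> ( bool ) -> Atom
( bool ) -> ( bool ) -> bool

[Type [Atom ( [Type [Atom bool]] )] -> [Type [Atom ( [Type [Atom bool]] )] -> [Type [Atom bool]]]]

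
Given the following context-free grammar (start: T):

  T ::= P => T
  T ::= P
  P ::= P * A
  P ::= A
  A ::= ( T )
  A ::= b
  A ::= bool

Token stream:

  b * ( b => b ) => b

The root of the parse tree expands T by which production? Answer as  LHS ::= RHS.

T ::= P => T

[T [P [P [A b]] * [A ( [T [P [A b]] => [T [P [A b]]]] )]] => [T [P [A b]]]]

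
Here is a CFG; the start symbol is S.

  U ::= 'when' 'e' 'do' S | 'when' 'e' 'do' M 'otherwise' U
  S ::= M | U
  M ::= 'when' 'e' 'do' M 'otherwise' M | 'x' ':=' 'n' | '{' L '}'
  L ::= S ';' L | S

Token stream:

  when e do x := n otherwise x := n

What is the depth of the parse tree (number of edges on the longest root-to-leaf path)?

3

[S [M when e do [M x := n] otherwise [M x := n]]]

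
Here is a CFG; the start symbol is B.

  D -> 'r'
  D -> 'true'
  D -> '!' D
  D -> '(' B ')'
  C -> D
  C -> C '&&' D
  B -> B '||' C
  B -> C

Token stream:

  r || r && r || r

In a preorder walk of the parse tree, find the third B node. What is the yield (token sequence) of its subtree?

[B [B [B [C [D r]]] || [C [C [D r]] && [D r]]] || [C [D r]]]

r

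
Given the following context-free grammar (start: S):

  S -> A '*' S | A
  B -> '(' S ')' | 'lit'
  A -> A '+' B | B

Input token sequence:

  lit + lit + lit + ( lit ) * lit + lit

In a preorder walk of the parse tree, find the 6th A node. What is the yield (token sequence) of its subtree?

lit + lit

[S [A [A [A [A [B lit]] + [B lit]] + [B lit]] + [B ( [S [A [B lit]]] )]] * [S [A [A [B lit]] + [B lit]]]]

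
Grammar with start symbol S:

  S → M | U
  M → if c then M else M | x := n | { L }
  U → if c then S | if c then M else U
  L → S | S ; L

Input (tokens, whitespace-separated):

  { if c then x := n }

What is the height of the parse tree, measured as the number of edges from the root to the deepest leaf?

7

[S [M { [L [S [U if c then [S [M x := n]]]]] }]]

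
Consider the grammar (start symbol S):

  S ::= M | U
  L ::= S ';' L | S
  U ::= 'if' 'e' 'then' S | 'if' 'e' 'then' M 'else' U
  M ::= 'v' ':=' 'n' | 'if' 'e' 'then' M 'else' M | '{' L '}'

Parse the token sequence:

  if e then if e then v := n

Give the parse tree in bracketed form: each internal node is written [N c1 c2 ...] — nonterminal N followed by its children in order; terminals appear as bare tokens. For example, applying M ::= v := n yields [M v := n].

S
U
if e then S
if e then U
if e then if e then S
if e then if e then M
if e then if e then v := n

[S [U if e then [S [U if e then [S [M v := n]]]]]]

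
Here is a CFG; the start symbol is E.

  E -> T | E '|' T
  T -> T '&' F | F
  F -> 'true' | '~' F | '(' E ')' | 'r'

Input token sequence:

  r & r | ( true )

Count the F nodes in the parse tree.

4

[E [E [T [T [F r]] & [F r]]] | [T [F ( [E [T [F true]]] )]]]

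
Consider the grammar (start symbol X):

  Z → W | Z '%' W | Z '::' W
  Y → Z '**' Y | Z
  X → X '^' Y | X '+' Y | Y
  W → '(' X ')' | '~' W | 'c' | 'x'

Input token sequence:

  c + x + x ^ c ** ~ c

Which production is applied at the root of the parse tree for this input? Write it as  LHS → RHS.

[X [X [X [X [Y [Z [W c]]]] + [Y [Z [W x]]]] + [Y [Z [W x]]]] ^ [Y [Z [W c]] ** [Y [Z [W ~ [W c]]]]]]

X → X '^' Y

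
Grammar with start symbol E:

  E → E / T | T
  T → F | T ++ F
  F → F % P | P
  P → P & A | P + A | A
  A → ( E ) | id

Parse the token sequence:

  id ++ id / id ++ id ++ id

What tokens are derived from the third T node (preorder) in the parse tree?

[E [E [T [T [F [P [A id]]]] ++ [F [P [A id]]]]] / [T [T [T [F [P [A id]]]] ++ [F [P [A id]]]] ++ [F [P [A id]]]]]

id ++ id ++ id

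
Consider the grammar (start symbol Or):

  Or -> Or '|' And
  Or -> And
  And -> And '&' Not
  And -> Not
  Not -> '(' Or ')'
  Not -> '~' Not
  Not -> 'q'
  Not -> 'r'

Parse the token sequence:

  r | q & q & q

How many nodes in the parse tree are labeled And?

4

[Or [Or [And [Not r]]] | [And [And [And [Not q]] & [Not q]] & [Not q]]]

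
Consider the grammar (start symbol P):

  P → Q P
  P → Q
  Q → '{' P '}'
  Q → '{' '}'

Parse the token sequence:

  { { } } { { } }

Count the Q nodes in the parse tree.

4

[P [Q { [P [Q { }]] }] [P [Q { [P [Q { }]] }]]]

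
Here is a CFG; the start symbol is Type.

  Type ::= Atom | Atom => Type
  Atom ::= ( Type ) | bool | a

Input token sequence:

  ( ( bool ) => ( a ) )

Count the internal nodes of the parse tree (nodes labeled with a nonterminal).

[Type [Atom ( [Type [Atom ( [Type [Atom bool]] )] => [Type [Atom ( [Type [Atom a]] )]]] )]]

10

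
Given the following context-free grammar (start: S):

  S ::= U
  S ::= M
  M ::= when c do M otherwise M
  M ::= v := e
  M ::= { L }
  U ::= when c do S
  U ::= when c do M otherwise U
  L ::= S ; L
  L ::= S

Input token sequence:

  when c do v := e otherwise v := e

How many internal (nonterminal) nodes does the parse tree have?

[S [M when c do [M v := e] otherwise [M v := e]]]

4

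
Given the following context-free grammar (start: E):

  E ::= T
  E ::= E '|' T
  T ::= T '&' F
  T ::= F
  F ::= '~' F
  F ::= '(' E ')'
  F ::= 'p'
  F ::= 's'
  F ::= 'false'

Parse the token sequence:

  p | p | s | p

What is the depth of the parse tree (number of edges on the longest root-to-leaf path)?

6

[E [E [E [E [T [F p]]] | [T [F p]]] | [T [F s]]] | [T [F p]]]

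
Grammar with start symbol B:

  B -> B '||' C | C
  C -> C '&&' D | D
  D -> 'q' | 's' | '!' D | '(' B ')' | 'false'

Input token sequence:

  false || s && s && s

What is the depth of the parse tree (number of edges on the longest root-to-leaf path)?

[B [B [C [D false]]] || [C [C [C [D s]] && [D s]] && [D s]]]

5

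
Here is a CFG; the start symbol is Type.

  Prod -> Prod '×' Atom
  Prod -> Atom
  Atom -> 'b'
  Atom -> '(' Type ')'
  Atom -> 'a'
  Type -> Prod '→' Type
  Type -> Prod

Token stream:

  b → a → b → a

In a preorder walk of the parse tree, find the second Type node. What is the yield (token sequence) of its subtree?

a → b → a

[Type [Prod [Atom b]] → [Type [Prod [Atom a]] → [Type [Prod [Atom b]] → [Type [Prod [Atom a]]]]]]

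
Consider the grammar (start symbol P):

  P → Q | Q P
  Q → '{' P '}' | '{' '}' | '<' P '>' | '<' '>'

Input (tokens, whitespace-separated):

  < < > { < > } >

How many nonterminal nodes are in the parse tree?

[P [Q < [P [Q < >] [P [Q { [P [Q < >]] }]]] >]]

8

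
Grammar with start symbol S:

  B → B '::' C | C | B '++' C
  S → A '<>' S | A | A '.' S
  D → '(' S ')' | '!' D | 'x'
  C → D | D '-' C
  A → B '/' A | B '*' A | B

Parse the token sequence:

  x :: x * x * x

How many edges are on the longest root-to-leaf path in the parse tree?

[S [A [B [B [C [D x]]] :: [C [D x]]] * [A [B [C [D x]]] * [A [B [C [D x]]]]]]]

7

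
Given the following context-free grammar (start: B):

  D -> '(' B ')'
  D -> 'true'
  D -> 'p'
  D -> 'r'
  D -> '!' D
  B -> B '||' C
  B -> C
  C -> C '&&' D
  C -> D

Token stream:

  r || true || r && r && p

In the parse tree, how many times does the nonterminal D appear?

[B [B [B [C [D r]]] || [C [D true]]] || [C [C [C [D r]] && [D r]] && [D p]]]

5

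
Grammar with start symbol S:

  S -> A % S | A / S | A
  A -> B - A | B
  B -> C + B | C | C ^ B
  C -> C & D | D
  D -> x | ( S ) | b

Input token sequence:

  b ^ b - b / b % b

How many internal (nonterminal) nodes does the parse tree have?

[S [A [B [C [D b]] ^ [B [C [D b]]]] - [A [B [C [D b]]]]] / [S [A [B [C [D b]]]] % [S [A [B [C [D b]]]]]]]

22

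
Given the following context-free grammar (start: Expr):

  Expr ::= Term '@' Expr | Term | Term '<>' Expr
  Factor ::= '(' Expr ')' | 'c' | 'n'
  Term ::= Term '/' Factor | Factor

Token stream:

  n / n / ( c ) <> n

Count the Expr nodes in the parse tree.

[Expr [Term [Term [Term [Factor n]] / [Factor n]] / [Factor ( [Expr [Term [Factor c]]] )]] <> [Expr [Term [Factor n]]]]

3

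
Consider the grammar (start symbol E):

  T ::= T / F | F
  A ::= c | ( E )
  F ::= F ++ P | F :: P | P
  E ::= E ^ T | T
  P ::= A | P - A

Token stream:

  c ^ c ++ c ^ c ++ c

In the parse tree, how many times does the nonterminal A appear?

5

[E [E [E [T [F [P [A c]]]]] ^ [T [F [F [P [A c]]] ++ [P [A c]]]]] ^ [T [F [F [P [A c]]] ++ [P [A c]]]]]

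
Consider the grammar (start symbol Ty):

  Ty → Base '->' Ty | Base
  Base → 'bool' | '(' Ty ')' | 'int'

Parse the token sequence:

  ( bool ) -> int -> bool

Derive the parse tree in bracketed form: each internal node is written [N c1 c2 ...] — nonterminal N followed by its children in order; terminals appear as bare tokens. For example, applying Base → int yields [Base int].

[Ty [Base ( [Ty [Base bool]] )] -> [Ty [Base int] -> [Ty [Base bool]]]]

Ty
Base -> Ty
( Ty ) -> Ty
( Base ) -> Ty
( bool ) -> Ty
( bool ) -> Base -> Ty
( bool ) -> int -> Ty
( bool ) -> int -> Base
( bool ) -> int -> bool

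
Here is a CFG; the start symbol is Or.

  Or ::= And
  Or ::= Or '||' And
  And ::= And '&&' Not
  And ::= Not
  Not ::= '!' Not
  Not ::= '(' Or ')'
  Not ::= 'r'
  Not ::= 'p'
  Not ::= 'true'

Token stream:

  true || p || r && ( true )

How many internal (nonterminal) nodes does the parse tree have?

[Or [Or [Or [And [Not true]]] || [And [Not p]]] || [And [And [Not r]] && [Not ( [Or [And [Not true]]] )]]]

14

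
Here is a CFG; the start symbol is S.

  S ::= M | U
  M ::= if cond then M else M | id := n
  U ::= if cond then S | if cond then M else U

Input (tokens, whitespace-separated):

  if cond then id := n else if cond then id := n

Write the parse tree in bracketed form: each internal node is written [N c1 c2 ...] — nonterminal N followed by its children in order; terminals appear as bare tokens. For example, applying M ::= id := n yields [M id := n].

S
U
if cond then M else U
if cond then id := n else U
if cond then id := n else if cond then S
if cond then id := n else if cond then M
if cond then id := n else if cond then id := n

[S [U if cond then [M id := n] else [U if cond then [S [M id := n]]]]]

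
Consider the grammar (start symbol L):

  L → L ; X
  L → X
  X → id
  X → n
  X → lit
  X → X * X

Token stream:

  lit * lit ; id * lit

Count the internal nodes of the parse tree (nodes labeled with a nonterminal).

8

[L [L [X [X lit] * [X lit]]] ; [X [X id] * [X lit]]]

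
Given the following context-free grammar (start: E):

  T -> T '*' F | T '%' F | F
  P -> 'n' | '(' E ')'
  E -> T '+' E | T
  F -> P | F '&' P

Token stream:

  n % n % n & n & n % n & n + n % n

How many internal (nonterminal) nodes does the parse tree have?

[E [T [T [T [T [F [P n]]] % [F [P n]]] % [F [F [F [P n]] & [P n]] & [P n]]] % [F [F [P n]] & [P n]]] + [E [T [T [F [P n]]] % [F [P n]]]]]

26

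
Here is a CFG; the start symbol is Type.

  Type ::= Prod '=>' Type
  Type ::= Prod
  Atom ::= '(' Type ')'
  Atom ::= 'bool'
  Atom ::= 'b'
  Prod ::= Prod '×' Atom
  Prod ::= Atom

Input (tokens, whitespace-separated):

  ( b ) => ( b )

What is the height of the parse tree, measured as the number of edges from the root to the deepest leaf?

[Type [Prod [Atom ( [Type [Prod [Atom b]]] )]] => [Type [Prod [Atom ( [Type [Prod [Atom b]]] )]]]]

7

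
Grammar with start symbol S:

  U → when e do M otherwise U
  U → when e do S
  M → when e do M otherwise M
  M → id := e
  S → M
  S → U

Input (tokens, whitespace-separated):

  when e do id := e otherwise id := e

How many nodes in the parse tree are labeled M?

3

[S [M when e do [M id := e] otherwise [M id := e]]]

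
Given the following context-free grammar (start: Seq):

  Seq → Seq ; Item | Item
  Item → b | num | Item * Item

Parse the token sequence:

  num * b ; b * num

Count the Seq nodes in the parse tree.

2

[Seq [Seq [Item [Item num] * [Item b]]] ; [Item [Item b] * [Item num]]]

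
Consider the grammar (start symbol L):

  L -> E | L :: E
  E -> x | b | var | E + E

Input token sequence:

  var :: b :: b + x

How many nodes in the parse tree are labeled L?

3

[L [L [L [E var]] :: [E b]] :: [E [E b] + [E x]]]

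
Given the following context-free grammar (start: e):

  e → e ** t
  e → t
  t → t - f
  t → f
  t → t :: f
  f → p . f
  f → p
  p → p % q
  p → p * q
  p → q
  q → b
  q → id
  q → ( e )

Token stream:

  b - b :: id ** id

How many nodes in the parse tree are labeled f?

4

[e [e [t [t [t [f [p [q b]]]] - [f [p [q b]]]] :: [f [p [q id]]]]] ** [t [f [p [q id]]]]]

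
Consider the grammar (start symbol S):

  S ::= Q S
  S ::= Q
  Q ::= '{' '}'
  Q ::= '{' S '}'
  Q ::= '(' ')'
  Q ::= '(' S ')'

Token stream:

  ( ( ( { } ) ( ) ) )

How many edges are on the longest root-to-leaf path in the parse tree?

[S [Q ( [S [Q ( [S [Q ( [S [Q { }]] )] [S [Q ( )]]] )]] )]]

8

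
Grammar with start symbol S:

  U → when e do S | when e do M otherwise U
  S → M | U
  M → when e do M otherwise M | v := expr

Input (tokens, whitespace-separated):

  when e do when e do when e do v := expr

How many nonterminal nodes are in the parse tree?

[S [U when e do [S [U when e do [S [U when e do [S [M v := expr]]]]]]]]

8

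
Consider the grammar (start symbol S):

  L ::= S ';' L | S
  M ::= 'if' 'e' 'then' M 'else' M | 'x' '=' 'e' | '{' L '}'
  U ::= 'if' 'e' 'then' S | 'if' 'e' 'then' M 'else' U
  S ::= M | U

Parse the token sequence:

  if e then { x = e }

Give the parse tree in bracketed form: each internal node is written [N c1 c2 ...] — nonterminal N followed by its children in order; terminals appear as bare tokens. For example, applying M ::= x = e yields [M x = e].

S
U
if e then S
if e then M
if e then { L }
if e then { S }
if e then { M }
if e then { x = e }

[S [U if e then [S [M { [L [S [M x = e]]] }]]]]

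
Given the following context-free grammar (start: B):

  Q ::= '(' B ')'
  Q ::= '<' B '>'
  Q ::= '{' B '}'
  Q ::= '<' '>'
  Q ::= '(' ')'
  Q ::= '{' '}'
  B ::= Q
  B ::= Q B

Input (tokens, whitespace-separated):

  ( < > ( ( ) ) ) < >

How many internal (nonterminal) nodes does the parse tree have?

10

[B [Q ( [B [Q < >] [B [Q ( [B [Q ( )]] )]]] )] [B [Q < >]]]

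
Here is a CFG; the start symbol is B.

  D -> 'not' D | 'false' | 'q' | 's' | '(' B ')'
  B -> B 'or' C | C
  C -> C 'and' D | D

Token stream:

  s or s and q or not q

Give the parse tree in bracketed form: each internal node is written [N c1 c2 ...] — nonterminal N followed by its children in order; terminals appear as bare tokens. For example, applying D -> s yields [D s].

B
B or C
B or C or C
C or C or C
D or C or C
s or C or C
s or C and D or C
s or D and D or C
s or s and D or C
s or s and q or C
s or s and q or D
s or s and q or not D
s or s and q or not q

[B [B [B [C [D s]]] or [C [C [D s]] and [D q]]] or [C [D not [D q]]]]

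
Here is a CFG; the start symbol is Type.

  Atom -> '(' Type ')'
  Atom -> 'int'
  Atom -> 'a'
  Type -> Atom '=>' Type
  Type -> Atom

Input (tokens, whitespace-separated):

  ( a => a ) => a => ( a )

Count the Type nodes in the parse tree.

[Type [Atom ( [Type [Atom a] => [Type [Atom a]]] )] => [Type [Atom a] => [Type [Atom ( [Type [Atom a]] )]]]]

6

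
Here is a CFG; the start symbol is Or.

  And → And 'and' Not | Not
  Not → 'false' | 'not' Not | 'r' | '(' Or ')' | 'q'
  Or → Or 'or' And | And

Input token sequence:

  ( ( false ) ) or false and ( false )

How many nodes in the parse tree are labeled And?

6

[Or [Or [And [Not ( [Or [And [Not ( [Or [And [Not false]]] )]]] )]]] or [And [And [Not false]] and [Not ( [Or [And [Not false]]] )]]]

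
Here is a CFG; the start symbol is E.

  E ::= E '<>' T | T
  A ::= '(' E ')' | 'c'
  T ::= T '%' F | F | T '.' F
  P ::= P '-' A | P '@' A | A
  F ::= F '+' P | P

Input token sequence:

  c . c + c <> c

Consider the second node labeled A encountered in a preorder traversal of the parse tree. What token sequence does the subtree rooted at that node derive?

c

[E [E [T [T [F [P [A c]]]] . [F [F [P [A c]]] + [P [A c]]]]] <> [T [F [P [A c]]]]]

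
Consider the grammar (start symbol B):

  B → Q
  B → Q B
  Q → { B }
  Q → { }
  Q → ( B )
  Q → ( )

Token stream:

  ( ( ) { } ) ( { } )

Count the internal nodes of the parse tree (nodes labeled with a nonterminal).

[B [Q ( [B [Q ( )] [B [Q { }]]] )] [B [Q ( [B [Q { }]] )]]]

10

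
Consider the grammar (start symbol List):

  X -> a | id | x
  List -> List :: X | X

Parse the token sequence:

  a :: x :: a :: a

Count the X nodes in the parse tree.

[List [List [List [List [X a]] :: [X x]] :: [X a]] :: [X a]]

4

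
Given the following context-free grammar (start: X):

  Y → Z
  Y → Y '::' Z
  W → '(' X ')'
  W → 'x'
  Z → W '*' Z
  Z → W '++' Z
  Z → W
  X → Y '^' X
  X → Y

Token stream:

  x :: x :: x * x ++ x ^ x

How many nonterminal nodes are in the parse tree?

[X [Y [Y [Y [Z [W x]]] :: [Z [W x]]] :: [Z [W x] * [Z [W x] ++ [Z [W x]]]]] ^ [X [Y [Z [W x]]]]]

18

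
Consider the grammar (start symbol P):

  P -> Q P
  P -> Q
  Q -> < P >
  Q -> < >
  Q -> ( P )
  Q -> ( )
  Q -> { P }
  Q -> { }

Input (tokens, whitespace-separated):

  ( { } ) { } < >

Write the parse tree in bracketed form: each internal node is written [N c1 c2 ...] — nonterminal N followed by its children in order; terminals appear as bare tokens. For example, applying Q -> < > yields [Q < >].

P
Q P
( P ) P
( Q ) P
( { } ) P
( { } ) Q P
( { } ) { } P
( { } ) { } Q
( { } ) { } < >

[P [Q ( [P [Q { }]] )] [P [Q { }] [P [Q < >]]]]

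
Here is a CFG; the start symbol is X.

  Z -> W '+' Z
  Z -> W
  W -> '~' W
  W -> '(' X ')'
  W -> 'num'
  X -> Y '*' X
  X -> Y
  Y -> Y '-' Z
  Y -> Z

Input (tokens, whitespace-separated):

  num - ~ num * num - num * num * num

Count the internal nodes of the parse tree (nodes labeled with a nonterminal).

23

[X [Y [Y [Z [W num]]] - [Z [W ~ [W num]]]] * [X [Y [Y [Z [W num]]] - [Z [W num]]] * [X [Y [Z [W num]]] * [X [Y [Z [W num]]]]]]]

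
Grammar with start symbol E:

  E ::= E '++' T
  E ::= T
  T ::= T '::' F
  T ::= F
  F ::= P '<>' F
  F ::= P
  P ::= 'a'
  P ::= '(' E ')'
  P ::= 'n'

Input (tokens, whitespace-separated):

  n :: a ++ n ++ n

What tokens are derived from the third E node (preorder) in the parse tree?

n :: a

[E [E [E [T [T [F [P n]]] :: [F [P a]]]] ++ [T [F [P n]]]] ++ [T [F [P n]]]]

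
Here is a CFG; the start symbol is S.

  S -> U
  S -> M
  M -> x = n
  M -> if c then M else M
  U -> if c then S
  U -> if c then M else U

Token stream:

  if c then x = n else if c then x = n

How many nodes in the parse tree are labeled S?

2

[S [U if c then [M x = n] else [U if c then [S [M x = n]]]]]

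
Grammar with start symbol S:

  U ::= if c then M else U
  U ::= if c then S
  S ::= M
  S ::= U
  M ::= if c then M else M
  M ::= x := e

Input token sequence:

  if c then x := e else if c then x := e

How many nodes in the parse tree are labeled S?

[S [U if c then [M x := e] else [U if c then [S [M x := e]]]]]

2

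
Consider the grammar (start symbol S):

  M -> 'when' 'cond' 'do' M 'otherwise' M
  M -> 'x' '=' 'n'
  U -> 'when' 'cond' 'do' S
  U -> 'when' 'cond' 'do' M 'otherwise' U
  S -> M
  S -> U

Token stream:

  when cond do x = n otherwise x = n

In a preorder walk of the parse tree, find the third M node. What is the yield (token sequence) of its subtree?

[S [M when cond do [M x = n] otherwise [M x = n]]]

x = n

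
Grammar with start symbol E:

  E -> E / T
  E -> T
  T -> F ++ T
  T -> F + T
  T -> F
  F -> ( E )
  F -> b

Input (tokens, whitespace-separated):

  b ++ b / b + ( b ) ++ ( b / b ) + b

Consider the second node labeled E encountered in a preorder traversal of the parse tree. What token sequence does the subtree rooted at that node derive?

[E [E [T [F b] ++ [T [F b]]]] / [T [F b] + [T [F ( [E [T [F b]]] )] ++ [T [F ( [E [E [T [F b]]] / [T [F b]]] )] + [T [F b]]]]]]

b ++ b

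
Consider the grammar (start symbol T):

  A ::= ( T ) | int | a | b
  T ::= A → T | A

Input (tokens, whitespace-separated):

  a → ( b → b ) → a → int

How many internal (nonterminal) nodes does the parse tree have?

[T [A a] → [T [A ( [T [A b] → [T [A b]]] )] → [T [A a] → [T [A int]]]]]

12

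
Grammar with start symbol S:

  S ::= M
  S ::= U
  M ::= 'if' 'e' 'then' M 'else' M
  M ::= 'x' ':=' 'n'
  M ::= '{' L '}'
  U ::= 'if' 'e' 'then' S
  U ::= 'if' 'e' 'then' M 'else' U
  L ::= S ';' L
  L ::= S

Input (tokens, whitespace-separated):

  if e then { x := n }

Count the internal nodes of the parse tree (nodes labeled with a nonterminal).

[S [U if e then [S [M { [L [S [M x := n]]] }]]]]

7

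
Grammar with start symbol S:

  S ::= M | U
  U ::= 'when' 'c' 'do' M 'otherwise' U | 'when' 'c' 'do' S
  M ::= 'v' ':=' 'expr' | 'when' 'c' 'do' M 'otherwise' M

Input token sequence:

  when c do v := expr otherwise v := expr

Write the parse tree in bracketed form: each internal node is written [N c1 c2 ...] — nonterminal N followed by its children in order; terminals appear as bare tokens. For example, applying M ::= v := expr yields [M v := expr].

[S [M when c do [M v := expr] otherwise [M v := expr]]]

S
M
when c do M otherwise M
when c do v := expr otherwise M
when c do v := expr otherwise v := expr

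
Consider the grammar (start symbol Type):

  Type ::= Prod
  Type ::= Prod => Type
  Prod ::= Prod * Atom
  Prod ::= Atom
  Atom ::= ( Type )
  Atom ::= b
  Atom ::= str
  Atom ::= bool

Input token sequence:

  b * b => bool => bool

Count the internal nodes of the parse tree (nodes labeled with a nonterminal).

11

[Type [Prod [Prod [Atom b]] * [Atom b]] => [Type [Prod [Atom bool]] => [Type [Prod [Atom bool]]]]]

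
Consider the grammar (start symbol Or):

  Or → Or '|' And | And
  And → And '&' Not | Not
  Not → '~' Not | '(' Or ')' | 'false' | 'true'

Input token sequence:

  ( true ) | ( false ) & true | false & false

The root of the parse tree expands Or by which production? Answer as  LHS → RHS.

Or → Or '|' And

[Or [Or [Or [And [Not ( [Or [And [Not true]]] )]]] | [And [And [Not ( [Or [And [Not false]]] )]] & [Not true]]] | [And [And [Not false]] & [Not false]]]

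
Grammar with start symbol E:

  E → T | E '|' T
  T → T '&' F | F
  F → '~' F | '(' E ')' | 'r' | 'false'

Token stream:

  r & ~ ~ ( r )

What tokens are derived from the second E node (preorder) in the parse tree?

r

[E [T [T [F r]] & [F ~ [F ~ [F ( [E [T [F r]]] )]]]]]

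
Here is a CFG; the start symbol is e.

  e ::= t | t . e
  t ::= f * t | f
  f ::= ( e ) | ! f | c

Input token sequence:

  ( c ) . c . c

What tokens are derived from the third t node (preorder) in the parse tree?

[e [t [f ( [e [t [f c]]] )]] . [e [t [f c]] . [e [t [f c]]]]]

c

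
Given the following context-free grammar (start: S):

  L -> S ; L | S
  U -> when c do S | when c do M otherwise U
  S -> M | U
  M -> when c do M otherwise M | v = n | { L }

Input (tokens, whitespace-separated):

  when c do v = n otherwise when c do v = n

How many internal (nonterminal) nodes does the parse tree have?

6

[S [U when c do [M v = n] otherwise [U when c do [S [M v = n]]]]]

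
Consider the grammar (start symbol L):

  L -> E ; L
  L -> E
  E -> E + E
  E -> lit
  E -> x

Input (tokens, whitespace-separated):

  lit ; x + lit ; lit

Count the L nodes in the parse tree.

[L [E lit] ; [L [E [E x] + [E lit]] ; [L [E lit]]]]

3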